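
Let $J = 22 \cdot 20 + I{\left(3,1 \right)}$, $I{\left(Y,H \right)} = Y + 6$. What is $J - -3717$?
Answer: $4166$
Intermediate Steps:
$I{\left(Y,H \right)} = 6 + Y$
$J = 449$ ($J = 22 \cdot 20 + \left(6 + 3\right) = 440 + 9 = 449$)
$J - -3717 = 449 - -3717 = 449 + 3717 = 4166$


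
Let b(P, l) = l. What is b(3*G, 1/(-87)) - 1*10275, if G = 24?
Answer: -893926/87 ≈ -10275.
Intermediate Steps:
b(3*G, 1/(-87)) - 1*10275 = 1/(-87) - 1*10275 = -1/87 - 10275 = -893926/87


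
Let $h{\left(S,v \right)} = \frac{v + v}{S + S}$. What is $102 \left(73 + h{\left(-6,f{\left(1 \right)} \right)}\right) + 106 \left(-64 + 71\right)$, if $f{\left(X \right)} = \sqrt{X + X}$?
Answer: $8188 - 17 \sqrt{2} \approx 8164.0$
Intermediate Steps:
$f{\left(X \right)} = \sqrt{2} \sqrt{X}$ ($f{\left(X \right)} = \sqrt{2 X} = \sqrt{2} \sqrt{X}$)
$h{\left(S,v \right)} = \frac{v}{S}$ ($h{\left(S,v \right)} = \frac{2 v}{2 S} = 2 v \frac{1}{2 S} = \frac{v}{S}$)
$102 \left(73 + h{\left(-6,f{\left(1 \right)} \right)}\right) + 106 \left(-64 + 71\right) = 102 \left(73 + \frac{\sqrt{2} \sqrt{1}}{-6}\right) + 106 \left(-64 + 71\right) = 102 \left(73 + \sqrt{2} \cdot 1 \left(- \frac{1}{6}\right)\right) + 106 \cdot 7 = 102 \left(73 + \sqrt{2} \left(- \frac{1}{6}\right)\right) + 742 = 102 \left(73 - \frac{\sqrt{2}}{6}\right) + 742 = \left(7446 - 17 \sqrt{2}\right) + 742 = 8188 - 17 \sqrt{2}$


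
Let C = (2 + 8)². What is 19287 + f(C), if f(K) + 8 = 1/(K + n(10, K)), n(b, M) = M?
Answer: 3855801/200 ≈ 19279.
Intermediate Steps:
C = 100 (C = 10² = 100)
f(K) = -8 + 1/(2*K) (f(K) = -8 + 1/(K + K) = -8 + 1/(2*K))
19287 + f(C) = 19287 + (-8 + (½)/100) = 19287 + (-8 + (½)*(1/100)) = 19287 + (-8 + 1/200) = 19287 - 1599/200 = 3855801/200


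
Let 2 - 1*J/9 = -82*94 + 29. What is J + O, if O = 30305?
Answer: 99434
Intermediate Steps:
J = 69129 (J = 18 - 9*(-82*94 + 29) = 18 - 9*(-7708 + 29) = 18 - 9*(-7679) = 18 + 69111 = 69129)
J + O = 69129 + 30305 = 99434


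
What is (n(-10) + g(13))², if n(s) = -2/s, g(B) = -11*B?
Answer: 509796/25 ≈ 20392.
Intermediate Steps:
(n(-10) + g(13))² = (-2/(-10) - 11*13)² = (-2*(-⅒) - 143)² = (⅕ - 143)² = (-714/5)² = 509796/25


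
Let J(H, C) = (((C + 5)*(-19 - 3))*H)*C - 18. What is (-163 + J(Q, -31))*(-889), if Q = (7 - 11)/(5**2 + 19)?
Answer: -1272159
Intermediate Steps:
Q = -1/11 (Q = -4/(25 + 19) = -4/44 = -4*1/44 = -1/11 ≈ -0.090909)
J(H, C) = -18 + C*H*(-110 - 22*C) (J(H, C) = (((5 + C)*(-22))*H)*C - 18 = ((-110 - 22*C)*H)*C - 18 = (H*(-110 - 22*C))*C - 18 = C*H*(-110 - 22*C) - 18 = -18 + C*H*(-110 - 22*C))
(-163 + J(Q, -31))*(-889) = (-163 + (-18 - 110*(-31)*(-1/11) - 22*(-1/11)*(-31)**2))*(-889) = (-163 + (-18 - 310 - 22*(-1/11)*961))*(-889) = (-163 + (-18 - 310 + 1922))*(-889) = (-163 + 1594)*(-889) = 1431*(-889) = -1272159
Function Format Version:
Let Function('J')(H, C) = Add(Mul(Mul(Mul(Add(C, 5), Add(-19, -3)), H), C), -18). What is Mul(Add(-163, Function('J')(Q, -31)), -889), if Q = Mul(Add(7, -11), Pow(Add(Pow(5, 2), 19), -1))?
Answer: -1272159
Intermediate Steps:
Q = Rational(-1, 11) (Q = Mul(-4, Pow(Add(25, 19), -1)) = Mul(-4, Pow(44, -1)) = Mul(-4, Rational(1, 44)) = Rational(-1, 11) ≈ -0.090909)
Function('J')(H, C) = Add(-18, Mul(C, H, Add(-110, Mul(-22, C)))) (Function('J')(H, C) = Add(Mul(Mul(Mul(Add(5, C), -22), H), C), -18) = Add(Mul(Mul(Add(-110, Mul(-22, C)), H), C), -18) = Add(Mul(Mul(H, Add(-110, Mul(-22, C))), C), -18) = Add(Mul(C, H, Add(-110, Mul(-22, C))), -18) = Add(-18, Mul(C, H, Add(-110, Mul(-22, C)))))
Mul(Add(-163, Function('J')(Q, -31)), -889) = Mul(Add(-163, Add(-18, Mul(-110, -31, Rational(-1, 11)), Mul(-22, Rational(-1, 11), Pow(-31, 2)))), -889) = Mul(Add(-163, Add(-18, -310, Mul(-22, Rational(-1, 11), 961))), -889) = Mul(Add(-163, Add(-18, -310, 1922)), -889) = Mul(Add(-163, 1594), -889) = Mul(1431, -889) = -1272159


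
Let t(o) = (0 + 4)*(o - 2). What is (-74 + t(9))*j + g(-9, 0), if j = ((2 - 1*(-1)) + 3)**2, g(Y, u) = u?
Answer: -1656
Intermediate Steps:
j = 36 (j = ((2 + 1) + 3)**2 = (3 + 3)**2 = 6**2 = 36)
t(o) = -8 + 4*o (t(o) = 4*(-2 + o) = -8 + 4*o)
(-74 + t(9))*j + g(-9, 0) = (-74 + (-8 + 4*9))*36 + 0 = (-74 + (-8 + 36))*36 + 0 = (-74 + 28)*36 + 0 = -46*36 + 0 = -1656 + 0 = -1656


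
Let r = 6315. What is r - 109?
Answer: 6206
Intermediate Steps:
r - 109 = 6315 - 109 = 6206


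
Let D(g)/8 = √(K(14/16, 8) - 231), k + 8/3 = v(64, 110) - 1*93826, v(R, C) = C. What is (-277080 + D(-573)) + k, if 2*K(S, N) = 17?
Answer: -1112396/3 + 4*I*√890 ≈ -3.708e+5 + 119.33*I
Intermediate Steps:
K(S, N) = 17/2 (K(S, N) = (½)*17 = 17/2)
k = -281156/3 (k = -8/3 + (110 - 1*93826) = -8/3 + (110 - 93826) = -8/3 - 93716 = -281156/3 ≈ -93719.)
D(g) = 4*I*√890 (D(g) = 8*√(17/2 - 231) = 8*√(-445/2) = 8*(I*√890/2) = 4*I*√890)
(-277080 + D(-573)) + k = (-277080 + 4*I*√890) - 281156/3 = -1112396/3 + 4*I*√890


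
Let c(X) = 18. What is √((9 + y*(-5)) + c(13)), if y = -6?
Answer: √57 ≈ 7.5498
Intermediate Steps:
√((9 + y*(-5)) + c(13)) = √((9 - 6*(-5)) + 18) = √((9 + 30) + 18) = √(39 + 18) = √57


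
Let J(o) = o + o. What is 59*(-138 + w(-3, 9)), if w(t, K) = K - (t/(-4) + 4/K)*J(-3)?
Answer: -43129/6 ≈ -7188.2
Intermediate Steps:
J(o) = 2*o
w(t, K) = K + 24/K - 3*t/2 (w(t, K) = K - (t/(-4) + 4/K)*2*(-3) = K - (t*(-¼) + 4/K)*(-6) = K - (-t/4 + 4/K)*(-6) = K - (4/K - t/4)*(-6) = K - (-24/K + 3*t/2) = K + (24/K - 3*t/2) = K + 24/K - 3*t/2)
59*(-138 + w(-3, 9)) = 59*(-138 + (9 + 24/9 - 3/2*(-3))) = 59*(-138 + (9 + 24*(⅑) + 9/2)) = 59*(-138 + (9 + 8/3 + 9/2)) = 59*(-138 + 97/6) = 59*(-731/6) = -43129/6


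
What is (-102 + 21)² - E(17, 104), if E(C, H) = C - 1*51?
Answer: 6595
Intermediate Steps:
E(C, H) = -51 + C (E(C, H) = C - 51 = -51 + C)
(-102 + 21)² - E(17, 104) = (-102 + 21)² - (-51 + 17) = (-81)² - 1*(-34) = 6561 + 34 = 6595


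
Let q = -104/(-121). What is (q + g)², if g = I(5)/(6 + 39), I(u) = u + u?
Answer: 1387684/1185921 ≈ 1.1701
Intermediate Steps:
q = 104/121 (q = -104*(-1/121) = 104/121 ≈ 0.85950)
I(u) = 2*u
g = 2/9 (g = (2*5)/(6 + 39) = 10/45 = 10*(1/45) = 2/9 ≈ 0.22222)
(q + g)² = (104/121 + 2/9)² = (1178/1089)² = 1387684/1185921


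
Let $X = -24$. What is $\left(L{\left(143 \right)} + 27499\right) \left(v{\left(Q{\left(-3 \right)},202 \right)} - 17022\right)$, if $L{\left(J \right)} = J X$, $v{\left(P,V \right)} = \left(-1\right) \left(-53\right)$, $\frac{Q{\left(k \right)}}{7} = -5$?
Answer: $-408392923$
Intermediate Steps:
$Q{\left(k \right)} = -35$ ($Q{\left(k \right)} = 7 \left(-5\right) = -35$)
$v{\left(P,V \right)} = 53$
$L{\left(J \right)} = - 24 J$ ($L{\left(J \right)} = J \left(-24\right) = - 24 J$)
$\left(L{\left(143 \right)} + 27499\right) \left(v{\left(Q{\left(-3 \right)},202 \right)} - 17022\right) = \left(\left(-24\right) 143 + 27499\right) \left(53 - 17022\right) = \left(-3432 + 27499\right) \left(-16969\right) = 24067 \left(-16969\right) = -408392923$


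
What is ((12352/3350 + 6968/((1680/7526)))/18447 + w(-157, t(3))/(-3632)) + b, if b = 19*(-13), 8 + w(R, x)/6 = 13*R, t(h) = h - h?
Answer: -285070579267909/1178353776600 ≈ -241.92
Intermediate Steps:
t(h) = 0
w(R, x) = -48 + 78*R (w(R, x) = -48 + 6*(13*R) = -48 + 78*R)
b = -247
((12352/3350 + 6968/((1680/7526)))/18447 + w(-157, t(3))/(-3632)) + b = ((12352/3350 + 6968/((1680/7526)))/18447 + (-48 + 78*(-157))/(-3632)) - 247 = ((12352*(1/3350) + 6968/((1680*(1/7526))))*(1/18447) + (-48 - 12246)*(-1/3632)) - 247 = ((6176/1675 + 6968/(840/3763))*(1/18447) - 12294*(-1/3632)) - 247 = ((6176/1675 + 6968*(3763/840))*(1/18447) + 6147/1816) - 247 = ((6176/1675 + 3277573/105)*(1/18447) + 6147/1816) - 247 = ((1098116651/35175)*(1/18447) + 6147/1816) - 247 = (1098116651/648873225 + 6147/1816) - 247 = 5982803552291/1178353776600 - 247 = -285070579267909/1178353776600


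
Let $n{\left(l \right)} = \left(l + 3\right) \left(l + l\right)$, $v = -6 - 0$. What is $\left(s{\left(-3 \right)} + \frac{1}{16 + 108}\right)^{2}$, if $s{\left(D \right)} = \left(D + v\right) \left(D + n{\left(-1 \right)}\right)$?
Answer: $\frac{61042969}{15376} \approx 3970.0$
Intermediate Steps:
$v = -6$ ($v = -6 + 0 = -6$)
$n{\left(l \right)} = 2 l \left(3 + l\right)$ ($n{\left(l \right)} = \left(3 + l\right) 2 l = 2 l \left(3 + l\right)$)
$s{\left(D \right)} = \left(-6 + D\right) \left(-4 + D\right)$ ($s{\left(D \right)} = \left(D - 6\right) \left(D + 2 \left(-1\right) \left(3 - 1\right)\right) = \left(-6 + D\right) \left(D + 2 \left(-1\right) 2\right) = \left(-6 + D\right) \left(D - 4\right) = \left(-6 + D\right) \left(-4 + D\right)$)
$\left(s{\left(-3 \right)} + \frac{1}{16 + 108}\right)^{2} = \left(\left(24 + \left(-3\right)^{2} - -30\right) + \frac{1}{16 + 108}\right)^{2} = \left(\left(24 + 9 + 30\right) + \frac{1}{124}\right)^{2} = \left(63 + \frac{1}{124}\right)^{2} = \left(\frac{7813}{124}\right)^{2} = \frac{61042969}{15376}$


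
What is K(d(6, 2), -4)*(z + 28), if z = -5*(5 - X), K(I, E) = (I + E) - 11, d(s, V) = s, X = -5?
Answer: 198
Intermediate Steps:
K(I, E) = -11 + E + I (K(I, E) = (E + I) - 11 = -11 + E + I)
z = -50 (z = -5*(5 - 1*(-5)) = -5*(5 + 5) = -5*10 = -50)
K(d(6, 2), -4)*(z + 28) = (-11 - 4 + 6)*(-50 + 28) = -9*(-22) = 198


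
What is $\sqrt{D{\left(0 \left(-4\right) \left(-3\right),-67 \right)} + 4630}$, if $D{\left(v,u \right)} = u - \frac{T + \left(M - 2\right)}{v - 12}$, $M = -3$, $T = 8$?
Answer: $\frac{\sqrt{18253}}{2} \approx 67.552$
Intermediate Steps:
$D{\left(v,u \right)} = u - \frac{3}{-12 + v}$ ($D{\left(v,u \right)} = u - \frac{8 - 5}{v - 12} = u - \frac{8 - 5}{-12 + v} = u - \frac{3}{-12 + v}$)
$\sqrt{D{\left(0 \left(-4\right) \left(-3\right),-67 \right)} + 4630} = \sqrt{\frac{-3 - -804 - 67 \cdot 0 \left(-4\right) \left(-3\right)}{-12 + 0 \left(-4\right) \left(-3\right)} + 4630} = \sqrt{\frac{-3 + 804 - 67 \cdot 0 \left(-3\right)}{-12 + 0 \left(-3\right)} + 4630} = \sqrt{\frac{-3 + 804 - 0}{-12 + 0} + 4630} = \sqrt{\frac{-3 + 804 + 0}{-12} + 4630} = \sqrt{\left(- \frac{1}{12}\right) 801 + 4630} = \sqrt{- \frac{267}{4} + 4630} = \sqrt{\frac{18253}{4}} = \frac{\sqrt{18253}}{2}$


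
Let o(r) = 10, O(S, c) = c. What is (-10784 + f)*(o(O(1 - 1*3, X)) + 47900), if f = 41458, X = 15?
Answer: 1469591340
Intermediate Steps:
(-10784 + f)*(o(O(1 - 1*3, X)) + 47900) = (-10784 + 41458)*(10 + 47900) = 30674*47910 = 1469591340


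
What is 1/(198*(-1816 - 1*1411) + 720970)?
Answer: 1/82024 ≈ 1.2192e-5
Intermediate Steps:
1/(198*(-1816 - 1*1411) + 720970) = 1/(198*(-1816 - 1411) + 720970) = 1/(198*(-3227) + 720970) = 1/(-638946 + 720970) = 1/82024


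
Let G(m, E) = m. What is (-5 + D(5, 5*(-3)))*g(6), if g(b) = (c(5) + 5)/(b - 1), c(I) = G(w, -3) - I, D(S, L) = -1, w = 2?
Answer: -12/5 ≈ -2.4000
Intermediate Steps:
c(I) = 2 - I
g(b) = 2/(-1 + b) (g(b) = ((2 - 1*5) + 5)/(b - 1) = ((2 - 5) + 5)/(-1 + b) = (-3 + 5)/(-1 + b) = 2/(-1 + b))
(-5 + D(5, 5*(-3)))*g(6) = (-5 - 1)*(2/(-1 + 6)) = -12/5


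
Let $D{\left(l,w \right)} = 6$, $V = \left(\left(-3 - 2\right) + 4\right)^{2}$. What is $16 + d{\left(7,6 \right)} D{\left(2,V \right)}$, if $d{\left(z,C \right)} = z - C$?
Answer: $22$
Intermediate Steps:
$V = 1$ ($V = \left(\left(-3 - 2\right) + 4\right)^{2} = \left(-5 + 4\right)^{2} = \left(-1\right)^{2} = 1$)
$16 + d{\left(7,6 \right)} D{\left(2,V \right)} = 16 + \left(7 - 6\right) 6 = 16 + 1 \cdot 6 = 16 + 6 = 22$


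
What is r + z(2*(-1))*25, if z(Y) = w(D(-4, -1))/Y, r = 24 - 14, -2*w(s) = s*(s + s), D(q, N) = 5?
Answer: 645/2 ≈ 322.50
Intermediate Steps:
w(s) = -s² (w(s) = -s*(s + s)/2 = -s*2*s/2 = -s²)
r = 10
z(Y) = -25/Y (z(Y) = (-1*5²)/Y = (-1*25)/Y = -25/Y)
r + z(2*(-1))*25 = 10 - 25/(2*(-1))*25 = 10 - 25/(-2)*25 = 10 - 25*(-½)*25 = 10 + (25/2)*25 = 10 + 625/2 = 645/2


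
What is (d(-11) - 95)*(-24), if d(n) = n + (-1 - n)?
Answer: 2304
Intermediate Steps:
d(n) = -1
(d(-11) - 95)*(-24) = (-1 - 95)*(-24) = -96*(-24) = 2304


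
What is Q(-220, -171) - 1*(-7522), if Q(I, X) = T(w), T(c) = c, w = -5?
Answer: 7517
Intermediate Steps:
Q(I, X) = -5
Q(-220, -171) - 1*(-7522) = -5 - 1*(-7522) = -5 + 7522 = 7517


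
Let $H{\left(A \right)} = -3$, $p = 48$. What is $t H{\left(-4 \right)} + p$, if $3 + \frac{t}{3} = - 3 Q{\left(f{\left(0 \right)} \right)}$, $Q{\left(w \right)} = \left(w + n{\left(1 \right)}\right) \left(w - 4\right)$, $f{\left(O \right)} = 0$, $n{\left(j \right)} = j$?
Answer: $-33$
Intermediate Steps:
$Q{\left(w \right)} = \left(1 + w\right) \left(-4 + w\right)$ ($Q{\left(w \right)} = \left(w + 1\right) \left(w - 4\right) = \left(1 + w\right) \left(-4 + w\right)$)
$t = 27$ ($t = -9 + 3 \left(- 3 \left(-4 + 0^{2} - 0\right)\right) = -9 + 3 \left(- 3 \left(-4 + 0 + 0\right)\right) = -9 + 3 \left(\left(-3\right) \left(-4\right)\right) = -9 + 3 \cdot 12 = -9 + 36 = 27$)
$t H{\left(-4 \right)} + p = 27 \left(-3\right) + 48 = -81 + 48 = -33$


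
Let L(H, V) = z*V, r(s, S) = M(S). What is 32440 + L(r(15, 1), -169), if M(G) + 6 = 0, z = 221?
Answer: -4909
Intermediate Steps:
M(G) = -6 (M(G) = -6 + 0 = -6)
r(s, S) = -6
L(H, V) = 221*V
32440 + L(r(15, 1), -169) = 32440 + 221*(-169) = 32440 - 37349 = -4909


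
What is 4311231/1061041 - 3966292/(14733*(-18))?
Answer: 2675855511893/140690853477 ≈ 19.019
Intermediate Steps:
4311231/1061041 - 3966292/(14733*(-18)) = 4311231*(1/1061041) - 3966292/(-265194) = 4311231/1061041 - 3966292*(-1/265194) = 4311231/1061041 + 1983146/132597 = 2675855511893/140690853477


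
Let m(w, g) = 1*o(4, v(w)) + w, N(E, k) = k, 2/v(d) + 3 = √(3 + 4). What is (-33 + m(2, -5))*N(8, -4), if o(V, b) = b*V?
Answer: 172 + 16*√7 ≈ 214.33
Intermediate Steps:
v(d) = 2/(-3 + √7) (v(d) = 2/(-3 + √(3 + 4)) = 2/(-3 + √7))
o(V, b) = V*b
m(w, g) = -12 + w - 4*√7 (m(w, g) = 1*(4*(-3 - √7)) + w = 1*(-12 - 4*√7) + w = (-12 - 4*√7) + w = -12 + w - 4*√7)
(-33 + m(2, -5))*N(8, -4) = (-33 + (-12 + 2 - 4*√7))*(-4) = (-33 + (-10 - 4*√7))*(-4) = (-43 - 4*√7)*(-4) = 172 + 16*√7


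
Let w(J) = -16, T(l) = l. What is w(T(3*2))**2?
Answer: 256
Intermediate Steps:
w(T(3*2))**2 = (-16)**2 = 256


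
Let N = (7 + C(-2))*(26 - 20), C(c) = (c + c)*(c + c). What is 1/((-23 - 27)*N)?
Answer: -1/6900 ≈ -0.00014493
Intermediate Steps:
C(c) = 4*c² (C(c) = (2*c)*(2*c) = 4*c²)
N = 138 (N = (7 + 4*(-2)²)*(26 - 20) = (7 + 4*4)*6 = (7 + 16)*6 = 23*6 = 138)
1/((-23 - 27)*N) = 1/((-23 - 27)*138) = 1/(-50*138) = 1/(-6900) = -1/6900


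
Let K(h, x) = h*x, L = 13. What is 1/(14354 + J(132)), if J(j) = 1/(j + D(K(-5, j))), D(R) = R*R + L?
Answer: 435745/6254683731 ≈ 6.9667e-5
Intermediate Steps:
D(R) = 13 + R**2 (D(R) = R*R + 13 = R**2 + 13 = 13 + R**2)
J(j) = 1/(13 + j + 25*j**2) (J(j) = 1/(j + (13 + (-5*j)**2)) = 1/(j + (13 + 25*j**2)) = 1/(13 + j + 25*j**2))
1/(14354 + J(132)) = 1/(14354 + 1/(13 + 132 + 25*132**2)) = 1/(14354 + 1/(13 + 132 + 25*17424)) = 1/(14354 + 1/(13 + 132 + 435600)) = 1/(14354 + 1/435745) = 1/(6254683731/435745) = 435745/6254683731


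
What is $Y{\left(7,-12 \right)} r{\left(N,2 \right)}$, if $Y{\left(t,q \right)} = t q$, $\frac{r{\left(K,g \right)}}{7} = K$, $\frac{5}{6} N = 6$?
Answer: $- \frac{21168}{5} \approx -4233.6$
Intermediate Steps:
$N = \frac{36}{5}$ ($N = \frac{6}{5} \cdot 6 = \frac{36}{5} \approx 7.2$)
$r{\left(K,g \right)} = 7 K$
$Y{\left(t,q \right)} = q t$
$Y{\left(7,-12 \right)} r{\left(N,2 \right)} = \left(-12\right) 7 \cdot 7 \cdot \frac{36}{5} = \left(-84\right) \frac{252}{5} = - \frac{21168}{5}$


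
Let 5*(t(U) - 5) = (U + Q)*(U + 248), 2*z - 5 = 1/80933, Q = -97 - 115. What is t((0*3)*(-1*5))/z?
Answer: -4253110083/1011665 ≈ -4204.1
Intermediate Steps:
Q = -212
z = 202333/80933 (z = 5/2 + (½)/80933 = 5/2 + (½)*(1/80933) = 5/2 + 1/161866 = 202333/80933 ≈ 2.5000)
t(U) = 5 + (-212 + U)*(248 + U)/5 (t(U) = 5 + ((U - 212)*(U + 248))/5 = 5 + ((-212 + U)*(248 + U))/5 = 5 + (-212 + U)*(248 + U)/5)
t((0*3)*(-1*5))/z = (-52551/5 + ((0*3)*(-1*5))²/5 + 36*((0*3)*(-1*5))/5)/(202333/80933) = (-52551/5 + (0*(-5))²/5 + 36*(0*(-5))/5)*(80933/202333) = (-52551/5 + (⅕)*0² + (36/5)*0)*(80933/202333) = (-52551/5 + (⅕)*0 + 0)*(80933/202333) = (-52551/5 + 0 + 0)*(80933/202333) = -52551/5*80933/202333 = -4253110083/1011665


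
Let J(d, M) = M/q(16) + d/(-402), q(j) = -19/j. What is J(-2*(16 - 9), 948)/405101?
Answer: -3048635/1547080719 ≈ -0.0019706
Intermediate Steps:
J(d, M) = -16*M/19 - d/402 (J(d, M) = M/((-19/16)) + d/(-402) = M/((-19*1/16)) + d*(-1/402) = M/(-19/16) - d/402 = M*(-16/19) - d/402 = -16*M/19 - d/402)
J(-2*(16 - 9), 948)/405101 = (-16/19*948 - (-1)*(16 - 9)/201)/405101 = (-15168/19 - (-1)*7/201)*(1/405101) = (-15168/19 - 1/402*(-14))*(1/405101) = (-15168/19 + 7/201)*(1/405101) = -3048635/3819*1/405101 = -3048635/1547080719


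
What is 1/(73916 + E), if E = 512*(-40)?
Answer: 1/53436 ≈ 1.8714e-5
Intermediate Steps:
E = -20480
1/(73916 + E) = 1/(73916 - 20480) = 1/53436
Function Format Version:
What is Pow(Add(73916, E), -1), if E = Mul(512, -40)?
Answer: Rational(1, 53436) ≈ 1.8714e-5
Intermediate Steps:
E = -20480
Pow(Add(73916, E), -1) = Pow(Add(73916, -20480), -1) = Pow(53436, -1) = Rational(1, 53436)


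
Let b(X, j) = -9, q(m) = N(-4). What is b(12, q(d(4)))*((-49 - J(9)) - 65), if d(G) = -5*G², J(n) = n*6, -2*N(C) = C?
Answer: 1512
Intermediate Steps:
N(C) = -C/2
J(n) = 6*n
q(m) = 2 (q(m) = -½*(-4) = 2)
b(12, q(d(4)))*((-49 - J(9)) - 65) = -9*((-49 - 6*9) - 65) = -9*((-49 - 1*54) - 65) = -9*((-49 - 54) - 65) = -9*(-103 - 65) = -9*(-168) = 1512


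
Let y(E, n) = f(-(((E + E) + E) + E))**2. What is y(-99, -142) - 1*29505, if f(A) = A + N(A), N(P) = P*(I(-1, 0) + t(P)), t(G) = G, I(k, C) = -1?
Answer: 24591228351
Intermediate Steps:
N(P) = P*(-1 + P)
f(A) = A + A*(-1 + A)
y(E, n) = 256*E**4 (y(E, n) = ((-(((E + E) + E) + E))**2)**2 = ((-((2*E + E) + E))**2)**2 = ((-(3*E + E))**2)**2 = ((-4*E)**2)**2 = (16*E**2)**2 = 256*E**4)
y(-99, -142) - 1*29505 = 256*(-99)**4 - 1*29505 = 256*96059601 - 29505 = 24591257856 - 29505 = 24591228351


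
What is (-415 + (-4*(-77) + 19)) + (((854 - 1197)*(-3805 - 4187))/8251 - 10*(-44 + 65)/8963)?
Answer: 488114002/1998749 ≈ 244.21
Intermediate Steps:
(-415 + (-4*(-77) + 19)) + (((854 - 1197)*(-3805 - 4187))/8251 - 10*(-44 + 65)/8963) = (-415 + (308 + 19)) + (-343*(-7992)*(1/8251) - 10*21*(1/8963)) = (-415 + 327) + (2741256*(1/8251) - 210*1/8963) = -88 + (74088/223 - 210/8963) = -88 + 664003914/1998749 = 488114002/1998749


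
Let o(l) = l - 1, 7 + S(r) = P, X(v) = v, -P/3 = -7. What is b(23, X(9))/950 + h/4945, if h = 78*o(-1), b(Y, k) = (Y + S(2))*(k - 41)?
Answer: -600308/469775 ≈ -1.2779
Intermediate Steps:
P = 21 (P = -3*(-7) = 21)
S(r) = 14 (S(r) = -7 + 21 = 14)
o(l) = -1 + l
b(Y, k) = (-41 + k)*(14 + Y) (b(Y, k) = (Y + 14)*(k - 41) = (14 + Y)*(-41 + k) = (-41 + k)*(14 + Y))
h = -156 (h = 78*(-1 - 1) = 78*(-2) = -156)
b(23, X(9))/950 + h/4945 = (-574 - 41*23 + 14*9 + 23*9)/950 - 156/4945 = (-574 - 943 + 126 + 207)*(1/950) - 156*1/4945 = -1184*1/950 - 156/4945 = -592/475 - 156/4945 = -600308/469775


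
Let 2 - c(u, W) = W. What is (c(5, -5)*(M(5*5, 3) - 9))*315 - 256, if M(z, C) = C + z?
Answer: 41639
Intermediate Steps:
c(u, W) = 2 - W
(c(5, -5)*(M(5*5, 3) - 9))*315 - 256 = ((2 - 1*(-5))*((3 + 5*5) - 9))*315 - 256 = ((2 + 5)*((3 + 25) - 9))*315 - 256 = (7*(28 - 9))*315 - 256 = (7*19)*315 - 256 = 133*315 - 256 = 41895 - 256 = 41639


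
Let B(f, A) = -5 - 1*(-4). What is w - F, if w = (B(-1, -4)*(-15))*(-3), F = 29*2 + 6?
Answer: -109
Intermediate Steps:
B(f, A) = -1 (B(f, A) = -5 + 4 = -1)
F = 64 (F = 58 + 6 = 64)
w = -45 (w = -1*(-15)*(-3) = 15*(-3) = -45)
w - F = -45 - 1*64 = -45 - 64 = -109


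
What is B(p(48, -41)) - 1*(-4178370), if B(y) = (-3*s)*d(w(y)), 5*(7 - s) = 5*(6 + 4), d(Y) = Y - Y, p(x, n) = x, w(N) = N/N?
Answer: 4178370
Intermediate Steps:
w(N) = 1
d(Y) = 0
s = -3 (s = 7 - (6 + 4) = 7 - 10 = -3)
B(y) = 0 (B(y) = -3*(-3)*0 = 9*0 = 0)
B(p(48, -41)) - 1*(-4178370) = 0 - 1*(-4178370) = 0 + 4178370 = 4178370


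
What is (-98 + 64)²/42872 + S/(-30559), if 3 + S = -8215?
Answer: 96912075/327531362 ≈ 0.29589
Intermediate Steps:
S = -8218 (S = -3 - 8215 = -8218)
(-98 + 64)²/42872 + S/(-30559) = (-98 + 64)²/42872 - 8218/(-30559) = (-34)²*(1/42872) - 8218*(-1/30559) = 1156*(1/42872) + 8218/30559 = 289/10718 + 8218/30559 = 96912075/327531362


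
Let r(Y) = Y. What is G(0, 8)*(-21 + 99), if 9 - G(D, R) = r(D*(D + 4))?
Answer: 702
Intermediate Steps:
G(D, R) = 9 - D*(4 + D) (G(D, R) = 9 - D*(D + 4) = 9 - D*(4 + D))
G(0, 8)*(-21 + 99) = (9 - 1*0*(4 + 0))*(-21 + 99) = (9 - 1*0*4)*78 = (9 + 0)*78 = 9*78 = 702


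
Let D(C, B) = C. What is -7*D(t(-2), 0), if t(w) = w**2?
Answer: -28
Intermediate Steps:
-7*D(t(-2), 0) = -7*(-2)**2 = -7*4 = -28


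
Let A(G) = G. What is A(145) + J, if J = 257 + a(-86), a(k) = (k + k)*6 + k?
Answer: -716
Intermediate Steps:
a(k) = 13*k (a(k) = (2*k)*6 + k = 12*k + k = 13*k)
J = -861 (J = 257 + 13*(-86) = 257 - 1118 = -861)
A(145) + J = 145 - 861 = -716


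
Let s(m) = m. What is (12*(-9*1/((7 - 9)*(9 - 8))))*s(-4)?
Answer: -216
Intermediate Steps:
(12*(-9*1/((7 - 9)*(9 - 8))))*s(-4) = (12*(-9*1/((7 - 9)*(9 - 8))))*(-4) = (12*(-9/((-2*1))))*(-4) = (12*(-9/(-2)))*(-4) = (12*(-9*(-1/2)))*(-4) = (12*(9/2))*(-4) = 54*(-4) = -216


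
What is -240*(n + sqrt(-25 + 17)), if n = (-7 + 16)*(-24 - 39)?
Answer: 136080 - 480*I*sqrt(2) ≈ 1.3608e+5 - 678.82*I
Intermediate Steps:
n = -567 (n = 9*(-63) = -567)
-240*(n + sqrt(-25 + 17)) = -240*(-567 + sqrt(-25 + 17)) = -240*(-567 + sqrt(-8)) = -240*(-567 + 2*I*sqrt(2)) = 136080 - 480*I*sqrt(2)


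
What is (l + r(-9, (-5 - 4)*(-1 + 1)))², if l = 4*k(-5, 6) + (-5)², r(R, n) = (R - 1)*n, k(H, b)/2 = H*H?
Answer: 50625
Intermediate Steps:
k(H, b) = 2*H² (k(H, b) = 2*(H*H) = 2*H²)
r(R, n) = n*(-1 + R) (r(R, n) = (-1 + R)*n = n*(-1 + R))
l = 225 (l = 4*(2*(-5)²) + (-5)² = 4*(2*25) + 25 = 4*50 + 25 = 200 + 25 = 225)
(l + r(-9, (-5 - 4)*(-1 + 1)))² = (225 + ((-5 - 4)*(-1 + 1))*(-1 - 9))² = (225 - 9*0*(-10))² = (225 + 0*(-10))² = (225 + 0)² = 225² = 50625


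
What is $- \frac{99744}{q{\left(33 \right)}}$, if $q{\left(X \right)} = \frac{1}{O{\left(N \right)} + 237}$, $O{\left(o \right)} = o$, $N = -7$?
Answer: $-22941120$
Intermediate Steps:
$q{\left(X \right)} = \frac{1}{230}$ ($q{\left(X \right)} = \frac{1}{-7 + 237} = \frac{1}{230}$)
$- \frac{99744}{q{\left(33 \right)}} = - 99744 \frac{1}{\frac{1}{230}} = \left(-99744\right) 230 = -22941120$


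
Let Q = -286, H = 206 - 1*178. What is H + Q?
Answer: -258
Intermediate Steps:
H = 28 (H = 206 - 178 = 28)
H + Q = 28 - 286 = -258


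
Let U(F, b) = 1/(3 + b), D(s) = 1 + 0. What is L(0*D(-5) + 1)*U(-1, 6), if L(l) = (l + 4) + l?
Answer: ⅔ ≈ 0.66667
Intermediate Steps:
D(s) = 1
L(l) = 4 + 2*l (L(l) = (4 + l) + l = 4 + 2*l)
L(0*D(-5) + 1)*U(-1, 6) = (4 + 2*(0*1 + 1))/(3 + 6) = (4 + 2*(0 + 1))/9 = (4 + 2*1)*(⅑) = (4 + 2)*(⅑) = 6*(⅑) = ⅔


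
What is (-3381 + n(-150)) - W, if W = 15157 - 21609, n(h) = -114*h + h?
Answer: 20021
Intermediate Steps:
n(h) = -113*h
W = -6452
(-3381 + n(-150)) - W = (-3381 - 113*(-150)) - 1*(-6452) = (-3381 + 16950) + 6452 = 13569 + 6452 = 20021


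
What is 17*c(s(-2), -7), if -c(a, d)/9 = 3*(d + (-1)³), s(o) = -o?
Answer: 3672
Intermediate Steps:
c(a, d) = 27 - 27*d (c(a, d) = -27*(d + (-1)³) = -27*(d - 1) = -27*(-1 + d) = -9*(-3 + 3*d) = 27 - 27*d)
17*c(s(-2), -7) = 17*(27 - 27*(-7)) = 17*(27 + 189) = 17*216 = 3672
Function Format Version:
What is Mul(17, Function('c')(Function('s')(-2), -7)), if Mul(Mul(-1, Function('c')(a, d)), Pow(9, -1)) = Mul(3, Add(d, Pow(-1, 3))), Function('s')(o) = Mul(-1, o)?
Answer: 3672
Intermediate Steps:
Function('c')(a, d) = Add(27, Mul(-27, d)) (Function('c')(a, d) = Mul(-9, Mul(3, Add(d, Pow(-1, 3)))) = Mul(-9, Mul(3, Add(d, -1))) = Mul(-9, Mul(3, Add(-1, d))) = Mul(-9, Add(-3, Mul(3, d))) = Add(27, Mul(-27, d)))
Mul(17, Function('c')(Function('s')(-2), -7)) = Mul(17, Add(27, Mul(-27, -7))) = Mul(17, Add(27, 189)) = Mul(17, 216) = 3672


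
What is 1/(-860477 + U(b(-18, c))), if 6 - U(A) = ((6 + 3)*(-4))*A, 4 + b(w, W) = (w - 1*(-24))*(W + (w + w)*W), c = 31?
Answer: -1/1094975 ≈ -9.1326e-7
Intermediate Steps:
b(w, W) = -4 + (24 + w)*(W + 2*W*w) (b(w, W) = -4 + (w - 1*(-24))*(W + (w + w)*W) = -4 + (w + 24)*(W + (2*w)*W) = -4 + (24 + w)*(W + 2*W*w))
U(A) = 6 + 36*A (U(A) = 6 - (6 + 3)*(-4)*A = 6 - 9*(-4)*A = 6 - (-36)*A = 6 + 36*A)
1/(-860477 + U(b(-18, c))) = 1/(-860477 + (6 + 36*(-4 + 24*31 + 2*31*(-18)² + 49*31*(-18)))) = 1/(-860477 + (6 + 36*(-4 + 744 + 2*31*324 - 27342))) = 1/(-860477 + (6 + 36*(-4 + 744 + 20088 - 27342))) = 1/(-860477 + (6 + 36*(-6514))) = 1/(-860477 + (6 - 234504)) = 1/(-860477 - 234498) = 1/(-1094975) = -1/1094975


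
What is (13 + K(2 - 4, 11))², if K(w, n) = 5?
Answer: 324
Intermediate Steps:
(13 + K(2 - 4, 11))² = (13 + 5)² = 18² = 324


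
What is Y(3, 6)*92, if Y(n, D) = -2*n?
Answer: -552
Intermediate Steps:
Y(3, 6)*92 = -2*3*92 = -6*92 = -552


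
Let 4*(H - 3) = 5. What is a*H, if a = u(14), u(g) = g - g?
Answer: 0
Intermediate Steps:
H = 17/4 (H = 3 + (1/4)*5 = 3 + 5/4 = 17/4 ≈ 4.2500)
u(g) = 0
a = 0
a*H = 0*(17/4) = 0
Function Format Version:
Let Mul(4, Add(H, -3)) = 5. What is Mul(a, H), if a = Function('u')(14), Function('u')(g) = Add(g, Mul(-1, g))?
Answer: 0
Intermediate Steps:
H = Rational(17, 4) (H = Add(3, Mul(Rational(1, 4), 5)) = Add(3, Rational(5, 4)) = Rational(17, 4) ≈ 4.2500)
Function('u')(g) = 0
a = 0
Mul(a, H) = Mul(0, Rational(17, 4)) = 0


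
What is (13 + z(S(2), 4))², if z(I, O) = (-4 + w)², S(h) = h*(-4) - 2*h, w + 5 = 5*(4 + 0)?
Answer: 17956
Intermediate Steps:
w = 15 (w = -5 + 5*(4 + 0) = -5 + 5*4 = -5 + 20 = 15)
S(h) = -6*h (S(h) = -4*h - 2*h = -6*h)
z(I, O) = 121 (z(I, O) = (-4 + 15)² = 11² = 121)
(13 + z(S(2), 4))² = (13 + 121)² = 134² = 17956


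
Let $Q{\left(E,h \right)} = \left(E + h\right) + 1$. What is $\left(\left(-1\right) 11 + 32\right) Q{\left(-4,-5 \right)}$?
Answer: $-168$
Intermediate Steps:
$Q{\left(E,h \right)} = 1 + E + h$
$\left(\left(-1\right) 11 + 32\right) Q{\left(-4,-5 \right)} = \left(\left(-1\right) 11 + 32\right) \left(1 - 4 - 5\right) = \left(-11 + 32\right) \left(-8\right) = 21 \left(-8\right) = -168$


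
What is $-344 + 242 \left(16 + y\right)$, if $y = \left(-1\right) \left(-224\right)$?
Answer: $57736$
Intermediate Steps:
$y = 224$
$-344 + 242 \left(16 + y\right) = -344 + 242 \left(16 + 224\right) = -344 + 242 \cdot 240 = -344 + 58080 = 57736$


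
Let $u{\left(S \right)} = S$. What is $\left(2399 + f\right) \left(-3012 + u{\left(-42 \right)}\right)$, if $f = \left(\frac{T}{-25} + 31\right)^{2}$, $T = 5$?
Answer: $- \frac{255592314}{25} \approx -1.0224 \cdot 10^{7}$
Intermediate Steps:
$f = \frac{23716}{25}$ ($f = \left(\frac{5}{-25} + 31\right)^{2} = \left(5 \left(- \frac{1}{25}\right) + 31\right)^{2} = \left(- \frac{1}{5} + 31\right)^{2} = \left(\frac{154}{5}\right)^{2} = \frac{23716}{25} \approx 948.64$)
$\left(2399 + f\right) \left(-3012 + u{\left(-42 \right)}\right) = \left(2399 + \frac{23716}{25}\right) \left(-3012 - 42\right) = \frac{83691}{25} \left(-3054\right) = - \frac{255592314}{25}$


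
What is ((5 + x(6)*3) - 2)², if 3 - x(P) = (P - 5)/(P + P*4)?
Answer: 14161/100 ≈ 141.61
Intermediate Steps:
x(P) = 3 - (-5 + P)/(5*P) (x(P) = 3 - (P - 5)/(P + P*4) = 3 - (-5 + P)/(P + 4*P) = 3 - (-5 + P)/(5*P))
((5 + x(6)*3) - 2)² = ((5 + (14/5 + 1/6)*3) - 2)² = ((5 + (14/5 + ⅙)*3) - 2)² = ((5 + (89/30)*3) - 2)² = ((5 + 89/10) - 2)² = (139/10 - 2)² = (119/10)² = 14161/100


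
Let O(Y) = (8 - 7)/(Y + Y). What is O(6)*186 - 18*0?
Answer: 31/2 ≈ 15.500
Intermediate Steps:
O(Y) = 1/(2*Y)
O(6)*186 - 18*0 = ((½)/6)*186 - 18*0 = ((½)*(⅙))*186 + 0 = (1/12)*186 + 0 = 31/2 + 0 = 31/2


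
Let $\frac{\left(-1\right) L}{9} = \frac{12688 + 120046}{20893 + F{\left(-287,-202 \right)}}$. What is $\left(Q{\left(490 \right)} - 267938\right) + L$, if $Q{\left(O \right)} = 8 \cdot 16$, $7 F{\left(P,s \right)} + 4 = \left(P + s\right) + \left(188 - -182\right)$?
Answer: $- \frac{19571450961}{73064} \approx -2.6787 \cdot 10^{5}$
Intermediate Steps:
$F{\left(P,s \right)} = \frac{366}{7} + \frac{P}{7} + \frac{s}{7}$ ($F{\left(P,s \right)} = - \frac{4}{7} + \frac{\left(P + s\right) + \left(188 - -182\right)}{7} = - \frac{4}{7} + \frac{\left(P + s\right) + \left(188 + 182\right)}{7} = - \frac{4}{7} + \frac{\left(P + s\right) + 370}{7} = - \frac{4}{7} + \frac{370 + P + s}{7} = - \frac{4}{7} + \left(\frac{370}{7} + \frac{P}{7} + \frac{s}{7}\right) = \frac{366}{7} + \frac{P}{7} + \frac{s}{7}$)
$Q{\left(O \right)} = 128$
$L = - \frac{4181121}{73064}$ ($L = - 9 \frac{12688 + 120046}{20893 + \left(\frac{366}{7} + \frac{1}{7} \left(-287\right) + \frac{1}{7} \left(-202\right)\right)} = - 9 \frac{132734}{20893 - \frac{123}{7}} = - 9 \frac{132734}{\frac{146128}{7}} = - 9 \cdot 132734 \cdot \frac{7}{146128} = \left(-9\right) \frac{464569}{73064} = - \frac{4181121}{73064} \approx -57.225$)
$\left(Q{\left(490 \right)} - 267938\right) + L = \left(128 - 267938\right) - \frac{4181121}{73064} = -267810 - \frac{4181121}{73064} = - \frac{19571450961}{73064}$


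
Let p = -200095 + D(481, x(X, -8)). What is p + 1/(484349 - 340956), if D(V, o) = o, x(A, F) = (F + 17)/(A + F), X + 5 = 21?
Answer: -229536488135/1147144 ≈ -2.0009e+5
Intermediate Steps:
X = 16 (X = -5 + 21 = 16)
x(A, F) = (17 + F)/(A + F)
p = -1600751/8 (p = -200095 + (17 - 8)/(16 - 8) = -200095 + 9/8 = -1600751/8 ≈ -2.0009e+5)
p + 1/(484349 - 340956) = -1600751/8 + 1/(484349 - 340956) = -1600751/8 + 1/143393 = -229536488135/1147144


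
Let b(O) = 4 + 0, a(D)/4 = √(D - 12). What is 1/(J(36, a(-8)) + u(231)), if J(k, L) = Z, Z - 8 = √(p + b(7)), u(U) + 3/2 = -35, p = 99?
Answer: -114/2837 - 4*√103/2837 ≈ -0.054493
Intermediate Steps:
a(D) = 4*√(-12 + D) (a(D) = 4*√(D - 12) = 4*√(-12 + D))
u(U) = -73/2 (u(U) = -3/2 - 35 = -73/2)
b(O) = 4
Z = 8 + √103 (Z = 8 + √(99 + 4) = 8 + √103 ≈ 18.149)
J(k, L) = 8 + √103
1/(J(36, a(-8)) + u(231)) = 1/((8 + √103) - 73/2) = 1/(-57/2 + √103)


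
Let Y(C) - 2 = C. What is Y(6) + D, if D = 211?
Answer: 219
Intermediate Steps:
Y(C) = 2 + C
Y(6) + D = (2 + 6) + 211 = 8 + 211 = 219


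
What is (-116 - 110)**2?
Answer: 51076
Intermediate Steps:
(-116 - 110)**2 = (-226)**2 = 51076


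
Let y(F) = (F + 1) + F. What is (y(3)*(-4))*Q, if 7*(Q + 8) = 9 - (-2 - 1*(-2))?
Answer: 188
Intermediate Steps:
Q = -47/7 (Q = -8 + (9 - (-2 - 1*(-2)))/7 = -8 + (9 - (-2 + 2))/7 = -8 + (9 - 1*0)/7 = -8 + (9 + 0)/7 = -8 + (⅐)*9 = -8 + 9/7 = -47/7 ≈ -6.7143)
y(F) = 1 + 2*F (y(F) = (1 + F) + F = 1 + 2*F)
(y(3)*(-4))*Q = ((1 + 2*3)*(-4))*(-47/7) = ((1 + 6)*(-4))*(-47/7) = (7*(-4))*(-47/7) = -28*(-47/7) = 188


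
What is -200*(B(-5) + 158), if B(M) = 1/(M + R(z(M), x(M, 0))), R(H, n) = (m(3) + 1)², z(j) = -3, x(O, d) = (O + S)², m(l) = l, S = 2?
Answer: -347800/11 ≈ -31618.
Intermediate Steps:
x(O, d) = (2 + O)² (x(O, d) = (O + 2)² = (2 + O)²)
R(H, n) = 16 (R(H, n) = (3 + 1)² = 4² = 16)
B(M) = 1/(16 + M) (B(M) = 1/(M + 16) = 1/(16 + M))
-200*(B(-5) + 158) = -200*(1/(16 - 5) + 158) = -200*(1/11 + 158) = -200*1739/11 = -347800/11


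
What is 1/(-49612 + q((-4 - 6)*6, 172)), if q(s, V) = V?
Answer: -1/49440 ≈ -2.0227e-5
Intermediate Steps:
1/(-49612 + q((-4 - 6)*6, 172)) = 1/(-49612 + 172) = 1/(-49440) = -1/49440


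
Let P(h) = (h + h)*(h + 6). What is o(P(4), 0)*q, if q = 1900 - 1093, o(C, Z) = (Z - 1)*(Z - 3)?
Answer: 2421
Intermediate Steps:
P(h) = 2*h*(6 + h) (P(h) = (2*h)*(6 + h) = 2*h*(6 + h))
o(C, Z) = (-1 + Z)*(-3 + Z)
q = 807
o(P(4), 0)*q = (3 + 0² - 4*0)*807 = (3 + 0 + 0)*807 = 3*807 = 2421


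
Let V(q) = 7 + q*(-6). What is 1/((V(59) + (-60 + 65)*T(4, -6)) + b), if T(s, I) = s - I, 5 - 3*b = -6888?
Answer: 3/6002 ≈ 0.00049983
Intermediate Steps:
b = 6893/3 (b = 5/3 - ⅓*(-6888) = 5/3 + 2296 = 6893/3 ≈ 2297.7)
V(q) = 7 - 6*q
1/((V(59) + (-60 + 65)*T(4, -6)) + b) = 1/(((7 - 6*59) + (-60 + 65)*(4 - 1*(-6))) + 6893/3) = 1/(((7 - 354) + 5*(4 + 6)) + 6893/3) = 1/((-347 + 5*10) + 6893/3) = 1/((-347 + 50) + 6893/3) = 1/(-297 + 6893/3) = 1/(6002/3) = 3/6002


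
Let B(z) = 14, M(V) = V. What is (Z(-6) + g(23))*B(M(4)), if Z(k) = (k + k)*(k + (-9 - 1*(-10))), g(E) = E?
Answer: 1162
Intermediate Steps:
Z(k) = 2*k*(1 + k) (Z(k) = (2*k)*(k + (-9 + 10)) = (2*k)*(k + 1) = (2*k)*(1 + k) = 2*k*(1 + k))
(Z(-6) + g(23))*B(M(4)) = (2*(-6)*(1 - 6) + 23)*14 = (2*(-6)*(-5) + 23)*14 = (60 + 23)*14 = 83*14 = 1162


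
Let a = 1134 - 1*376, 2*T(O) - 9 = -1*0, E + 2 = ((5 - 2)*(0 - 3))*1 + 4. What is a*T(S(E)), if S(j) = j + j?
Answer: 3411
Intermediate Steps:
E = -7 (E = -2 + (((5 - 2)*(0 - 3))*1 + 4) = -2 + ((3*(-3))*1 + 4) = -2 + (-9*1 + 4) = -2 + (-9 + 4) = -2 - 5 = -7)
S(j) = 2*j
T(O) = 9/2 (T(O) = 9/2 + (-1*0)/2 = 9/2 + (1/2)*0 = 9/2 + 0 = 9/2)
a = 758 (a = 1134 - 376 = 758)
a*T(S(E)) = 758*(9/2) = 3411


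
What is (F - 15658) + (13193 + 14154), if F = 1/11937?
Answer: 139531594/11937 ≈ 11689.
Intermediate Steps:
F = 1/11937 ≈ 8.3773e-5
(F - 15658) + (13193 + 14154) = (1/11937 - 15658) + (13193 + 14154) = -186909545/11937 + 27347 = 139531594/11937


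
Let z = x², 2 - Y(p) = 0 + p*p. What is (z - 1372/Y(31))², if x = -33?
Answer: 22317073321/18769 ≈ 1.1890e+6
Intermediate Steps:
Y(p) = 2 - p² (Y(p) = 2 - (0 + p*p) = 2 - (0 + p²) = 2 - p²)
z = 1089 (z = (-33)² = 1089)
(z - 1372/Y(31))² = (1089 - 1372/(2 - 1*31²))² = (1089 - 1372/(2 - 1*961))² = (1089 - 1372/(2 - 961))² = (1089 - 1372/(-959))² = (1089 - 1372*(-1/959))² = (1089 + 196/137)² = (149389/137)² = 22317073321/18769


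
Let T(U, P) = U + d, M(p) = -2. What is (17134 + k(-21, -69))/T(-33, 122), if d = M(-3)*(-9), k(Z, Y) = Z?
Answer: -17113/15 ≈ -1140.9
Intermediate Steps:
d = 18 (d = -2*(-9) = 18)
T(U, P) = 18 + U (T(U, P) = U + 18 = 18 + U)
(17134 + k(-21, -69))/T(-33, 122) = (17134 - 21)/(18 - 33) = 17113/(-15) = 17113*(-1/15) = -17113/15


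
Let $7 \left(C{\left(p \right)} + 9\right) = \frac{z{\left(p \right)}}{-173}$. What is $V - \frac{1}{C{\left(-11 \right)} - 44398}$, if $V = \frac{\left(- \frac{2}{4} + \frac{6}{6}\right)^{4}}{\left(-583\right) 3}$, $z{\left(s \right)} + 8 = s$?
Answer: $- \frac{9944117}{752445797136} \approx -1.3216 \cdot 10^{-5}$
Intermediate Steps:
$z{\left(s \right)} = -8 + s$
$C{\left(p \right)} = - \frac{10891}{1211} - \frac{p}{1211}$ ($C{\left(p \right)} = -9 + \frac{\left(-8 + p\right) \frac{1}{-173}}{7} = -9 + \frac{\left(-8 + p\right) \left(- \frac{1}{173}\right)}{7} = -9 + \frac{\frac{8}{173} - \frac{p}{173}}{7} = -9 - \left(- \frac{8}{1211} + \frac{p}{1211}\right) = - \frac{10891}{1211} - \frac{p}{1211}$)
$V = - \frac{1}{27984}$ ($V = \frac{\left(\left(-2\right) \frac{1}{4} + 6 \cdot \frac{1}{6}\right)^{4}}{-1749} = \left(- \frac{1}{2} + 1\right)^{4} \left(- \frac{1}{1749}\right) = \left(\frac{1}{2}\right)^{4} \left(- \frac{1}{1749}\right) = \frac{1}{16} \left(- \frac{1}{1749}\right) = - \frac{1}{27984} \approx -3.5735 \cdot 10^{-5}$)
$V - \frac{1}{C{\left(-11 \right)} - 44398} = - \frac{1}{27984} - \frac{1}{\left(- \frac{10891}{1211} - - \frac{11}{1211}\right) - 44398} = - \frac{1}{27984} - \frac{1}{\left(- \frac{10891}{1211} + \frac{11}{1211}\right) - 44398} = - \frac{1}{27984} - \frac{1}{- \frac{10880}{1211} - 44398} = - \frac{1}{27984} - \frac{1}{- \frac{53776858}{1211}} = - \frac{1}{27984} - - \frac{1211}{53776858} = - \frac{1}{27984} + \frac{1211}{53776858} = - \frac{9944117}{752445797136}$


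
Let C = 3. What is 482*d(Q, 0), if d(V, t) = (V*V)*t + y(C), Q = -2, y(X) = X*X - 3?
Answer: 2892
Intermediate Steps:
y(X) = -3 + X**2 (y(X) = X**2 - 3 = -3 + X**2)
d(V, t) = 6 + t*V**2 (d(V, t) = (V*V)*t + (-3 + 3**2) = V**2*t + (-3 + 9) = t*V**2 + 6 = 6 + t*V**2)
482*d(Q, 0) = 482*(6 + 0*(-2)**2) = 482*(6 + 0*4) = 482*(6 + 0) = 482*6 = 2892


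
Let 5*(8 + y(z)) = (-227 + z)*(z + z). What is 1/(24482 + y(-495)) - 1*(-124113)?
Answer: 20780239591/167430 ≈ 1.2411e+5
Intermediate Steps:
y(z) = -8 + 2*z*(-227 + z)/5 (y(z) = -8 + ((-227 + z)*(z + z))/5 = -8 + ((-227 + z)*(2*z))/5 = -8 + (2*z*(-227 + z))/5 = -8 + 2*z*(-227 + z)/5)
1/(24482 + y(-495)) - 1*(-124113) = 1/(24482 + (-8 - 454/5*(-495) + (⅖)*(-495)²)) - 1*(-124113) = 1/(24482 + (-8 + 44946 + (⅖)*245025)) + 124113 = 1/(24482 + (-8 + 44946 + 98010)) + 124113 = 1/(24482 + 142948) + 124113 = 1/167430 + 124113 = 20780239591/167430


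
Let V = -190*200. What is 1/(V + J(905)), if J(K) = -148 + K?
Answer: -1/37243 ≈ -2.6851e-5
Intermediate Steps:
V = -38000
1/(V + J(905)) = 1/(-38000 + (-148 + 905)) = 1/(-38000 + 757) = 1/(-37243) = -1/37243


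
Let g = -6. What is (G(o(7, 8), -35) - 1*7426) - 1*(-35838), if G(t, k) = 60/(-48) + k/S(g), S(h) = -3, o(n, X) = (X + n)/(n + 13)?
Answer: 341069/12 ≈ 28422.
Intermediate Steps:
o(n, X) = (X + n)/(13 + n)
G(t, k) = -5/4 - k/3 (G(t, k) = 60/(-48) + k/(-3) = 60*(-1/48) + k*(-⅓) = -5/4 - k/3)
(G(o(7, 8), -35) - 1*7426) - 1*(-35838) = ((-5/4 - ⅓*(-35)) - 1*7426) - 1*(-35838) = ((-5/4 + 35/3) - 7426) + 35838 = (125/12 - 7426) + 35838 = -88987/12 + 35838 = 341069/12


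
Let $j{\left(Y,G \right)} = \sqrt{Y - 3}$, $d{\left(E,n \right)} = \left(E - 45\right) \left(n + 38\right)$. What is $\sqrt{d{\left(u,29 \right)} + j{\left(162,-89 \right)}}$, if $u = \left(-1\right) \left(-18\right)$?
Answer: $\sqrt{-1809 + \sqrt{159}} \approx 42.384 i$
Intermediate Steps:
$u = 18$
$d{\left(E,n \right)} = \left(-45 + E\right) \left(38 + n\right)$
$j{\left(Y,G \right)} = \sqrt{-3 + Y}$
$\sqrt{d{\left(u,29 \right)} + j{\left(162,-89 \right)}} = \sqrt{\left(-1710 - 1305 + 38 \cdot 18 + 18 \cdot 29\right) + \sqrt{-3 + 162}} = \sqrt{\left(-1710 - 1305 + 684 + 522\right) + \sqrt{159}} = \sqrt{-1809 + \sqrt{159}}$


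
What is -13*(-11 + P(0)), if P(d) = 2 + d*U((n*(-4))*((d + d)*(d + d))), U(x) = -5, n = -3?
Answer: 117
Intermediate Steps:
P(d) = 2 - 5*d (P(d) = 2 + d*(-5) = 2 - 5*d)
-13*(-11 + P(0)) = -13*(-11 + (2 - 5*0)) = -13*(-11 + (2 + 0)) = -13*(-11 + 2) = -13*(-9) = 117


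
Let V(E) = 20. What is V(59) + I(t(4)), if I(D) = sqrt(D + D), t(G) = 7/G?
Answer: 20 + sqrt(14)/2 ≈ 21.871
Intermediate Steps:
I(D) = sqrt(2)*sqrt(D) (I(D) = sqrt(2*D) = sqrt(2)*sqrt(D))
V(59) + I(t(4)) = 20 + sqrt(2)*sqrt(7/4) = 20 + sqrt(2)*(sqrt(7)/2) = 20 + sqrt(14)/2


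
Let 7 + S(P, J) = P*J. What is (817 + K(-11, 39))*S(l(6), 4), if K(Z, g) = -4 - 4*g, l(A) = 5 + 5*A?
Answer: 87381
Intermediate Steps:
S(P, J) = -7 + J*P (S(P, J) = -7 + P*J = -7 + J*P)
(817 + K(-11, 39))*S(l(6), 4) = (817 + (-4 - 4*39))*(-7 + 4*(5 + 5*6)) = (817 + (-4 - 156))*(-7 + 4*(5 + 30)) = (817 - 160)*(-7 + 4*35) = 657*(-7 + 140) = 657*133 = 87381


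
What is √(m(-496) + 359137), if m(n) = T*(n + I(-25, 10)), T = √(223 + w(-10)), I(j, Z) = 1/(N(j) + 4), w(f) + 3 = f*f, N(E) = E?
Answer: √(158379417 - 1750056*√5)/21 ≈ 591.83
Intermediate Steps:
w(f) = -3 + f² (w(f) = -3 + f*f = -3 + f²)
I(j, Z) = 1/(4 + j) (I(j, Z) = 1/(j + 4) = 1/(4 + j))
T = 8*√5 (T = √(223 + (-3 + (-10)²)) = √(223 + (-3 + 100)) = √(223 + 97) = √320 = 8*√5 ≈ 17.889)
m(n) = 8*√5*(-1/21 + n) (m(n) = (8*√5)*(n + 1/(4 - 25)) = (8*√5)*(n + 1/(-21)) = (8*√5)*(n - 1/21) = (8*√5)*(-1/21 + n) = 8*√5*(-1/21 + n))
√(m(-496) + 359137) = √(√5*(-8/21 + 8*(-496)) + 359137) = √(√5*(-8/21 - 3968) + 359137) = √(√5*(-83336/21) + 359137) = √(-83336*√5/21 + 359137) = √(359137 - 83336*√5/21)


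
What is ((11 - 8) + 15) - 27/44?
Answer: 765/44 ≈ 17.386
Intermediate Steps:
((11 - 8) + 15) - 27/44 = (3 + 15) + (1/44)*(-27) = 18 - 27/44 = 765/44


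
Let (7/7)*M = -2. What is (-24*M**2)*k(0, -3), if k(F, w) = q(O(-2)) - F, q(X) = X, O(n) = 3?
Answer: -288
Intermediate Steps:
M = -2
k(F, w) = 3 - F
(-24*M**2)*k(0, -3) = (-24*(-2)**2)*(3 - 1*0) = (-24*4)*(3 + 0) = -96*3 = -288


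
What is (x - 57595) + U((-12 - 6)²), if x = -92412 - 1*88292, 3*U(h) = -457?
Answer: -715354/3 ≈ -2.3845e+5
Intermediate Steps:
U(h) = -457/3 (U(h) = (⅓)*(-457) = -457/3)
x = -180704 (x = -92412 - 88292 = -180704)
(x - 57595) + U((-12 - 6)²) = (-180704 - 57595) - 457/3 = -238299 - 457/3 = -715354/3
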